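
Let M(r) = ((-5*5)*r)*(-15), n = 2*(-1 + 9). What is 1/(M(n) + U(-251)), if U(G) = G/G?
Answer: 1/6001 ≈ 0.00016664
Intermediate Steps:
U(G) = 1
n = 16 (n = 2*8 = 16)
M(r) = 375*r (M(r) = -25*r*(-15) = 375*r)
1/(M(n) + U(-251)) = 1/(375*16 + 1) = 1/(6000 + 1) = 1/6001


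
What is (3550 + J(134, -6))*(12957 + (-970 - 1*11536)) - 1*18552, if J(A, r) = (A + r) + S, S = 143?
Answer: 1704719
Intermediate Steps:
J(A, r) = 143 + A + r (J(A, r) = (A + r) + 143 = 143 + A + r)
(3550 + J(134, -6))*(12957 + (-970 - 1*11536)) - 1*18552 = (3550 + (143 + 134 - 6))*(12957 + (-970 - 1*11536)) - 1*18552 = (3550 + 271)*(12957 + (-970 - 11536)) - 18552 = 3821*(12957 - 12506) - 18552 = 3821*451 - 18552 = 1723271 - 18552 = 1704719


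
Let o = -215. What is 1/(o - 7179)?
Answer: -1/7394 ≈ -0.00013524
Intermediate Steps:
1/(o - 7179) = 1/(-215 - 7179) = 1/(-7394) = -1/7394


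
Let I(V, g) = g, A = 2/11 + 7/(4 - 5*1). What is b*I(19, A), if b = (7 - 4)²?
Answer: -675/11 ≈ -61.364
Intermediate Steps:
A = -75/11 (A = 2*(1/11) + 7/(4 - 5) = 2/11 + 7/(-1) = 2/11 + 7*(-1) = 2/11 - 7 = -75/11 ≈ -6.8182)
b = 9 (b = 3² = 9)
b*I(19, A) = 9*(-75/11) = -675/11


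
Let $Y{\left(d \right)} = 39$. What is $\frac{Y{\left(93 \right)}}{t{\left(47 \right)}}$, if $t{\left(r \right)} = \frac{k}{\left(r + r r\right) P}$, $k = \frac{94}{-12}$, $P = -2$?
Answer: $22464$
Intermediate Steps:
$k = - \frac{47}{6}$ ($k = 94 \left(- \frac{1}{12}\right) = - \frac{47}{6} \approx -7.8333$)
$t{\left(r \right)} = - \frac{47}{6 \left(- 2 r - 2 r^{2}\right)}$ ($t{\left(r \right)} = - \frac{47}{6 \left(r + r r\right) \left(-2\right)} = - \frac{47}{6 \left(r + r^{2}\right) \left(-2\right)} = - \frac{47}{6 \left(- 2 r - 2 r^{2}\right)}$)
$\frac{Y{\left(93 \right)}}{t{\left(47 \right)}} = \frac{39}{\frac{47}{12} \cdot \frac{1}{47} \frac{1}{1 + 47}} = \frac{39}{\frac{47}{12} \cdot \frac{1}{47} \cdot \frac{1}{48}} = 39 \frac{1}{\frac{1}{576}} = 39 \cdot 576 = 22464$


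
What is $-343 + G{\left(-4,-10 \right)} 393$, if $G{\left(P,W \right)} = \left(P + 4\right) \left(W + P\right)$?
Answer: $-343$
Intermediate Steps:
$G{\left(P,W \right)} = \left(4 + P\right) \left(P + W\right)$
$-343 + G{\left(-4,-10 \right)} 393 = -343 + \left(\left(-4\right)^{2} + 4 \left(-4\right) + 4 \left(-10\right) - -40\right) 393 = -343 + \left(16 - 16 - 40 + 40\right) 393 = -343 + 0 \cdot 393 = -343 + 0 = -343$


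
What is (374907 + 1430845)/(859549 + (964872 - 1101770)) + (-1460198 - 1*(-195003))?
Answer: -914292626193/722651 ≈ -1.2652e+6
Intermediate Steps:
(374907 + 1430845)/(859549 + (964872 - 1101770)) + (-1460198 - 1*(-195003)) = 1805752/(859549 - 136898) + (-1460198 + 195003) = 1805752/722651 - 1265195 = -914292626193/722651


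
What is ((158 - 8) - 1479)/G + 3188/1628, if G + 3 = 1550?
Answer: 692056/629629 ≈ 1.0991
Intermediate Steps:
G = 1547 (G = -3 + 1550 = 1547)
((158 - 8) - 1479)/G + 3188/1628 = ((158 - 8) - 1479)/1547 + 3188/1628 = (150 - 1479)*(1/1547) + 3188*(1/1628) = -1329*1/1547 + 797/407 = -1329/1547 + 797/407 = 692056/629629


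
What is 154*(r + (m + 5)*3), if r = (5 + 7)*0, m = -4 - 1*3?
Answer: -924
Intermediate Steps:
m = -7 (m = -4 - 3 = -7)
r = 0 (r = 12*0 = 0)
154*(r + (m + 5)*3) = 154*(0 + (-7 + 5)*3) = 154*(0 - 2*3) = 154*(0 - 6) = 154*(-6) = -924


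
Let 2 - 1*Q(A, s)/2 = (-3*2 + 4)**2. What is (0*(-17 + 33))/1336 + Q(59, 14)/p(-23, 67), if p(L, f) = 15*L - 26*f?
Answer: 4/2087 ≈ 0.0019166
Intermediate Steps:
Q(A, s) = -4 (Q(A, s) = 4 - 2*(-3*2 + 4)**2 = 4 - 2*(-6 + 4)**2 = 4 - 2*(-2)**2 = 4 - 2*4 = 4 - 8 = -4)
p(L, f) = -26*f + 15*L
(0*(-17 + 33))/1336 + Q(59, 14)/p(-23, 67) = (0*(-17 + 33))/1336 - 4/(-26*67 + 15*(-23)) = (0*16)*(1/1336) - 4/(-1742 - 345) = 0*(1/1336) - 4/(-2087) = 0 - 4*(-1/2087) = 0 + 4/2087 = 4/2087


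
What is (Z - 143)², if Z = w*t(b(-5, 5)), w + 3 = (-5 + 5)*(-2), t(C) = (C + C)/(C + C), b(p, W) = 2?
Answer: 21316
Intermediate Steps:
t(C) = 1 (t(C) = (2*C)/((2*C)) = (2*C)*(1/(2*C)) = 1)
w = -3 (w = -3 + (-5 + 5)*(-2) = -3 + 0*(-2) = -3 + 0 = -3)
Z = -3 (Z = -3*1 = -3)
(Z - 143)² = (-3 - 143)² = (-146)² = 21316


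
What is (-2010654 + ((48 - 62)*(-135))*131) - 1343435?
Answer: -3106499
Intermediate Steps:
(-2010654 + ((48 - 62)*(-135))*131) - 1343435 = (-2010654 - 14*(-135)*131) - 1343435 = (-2010654 + 1890*131) - 1343435 = (-2010654 + 247590) - 1343435 = -1763064 - 1343435 = -3106499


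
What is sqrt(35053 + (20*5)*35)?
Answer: sqrt(38553) ≈ 196.35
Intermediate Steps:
sqrt(35053 + (20*5)*35) = sqrt(35053 + 100*35) = sqrt(35053 + 3500) = sqrt(38553)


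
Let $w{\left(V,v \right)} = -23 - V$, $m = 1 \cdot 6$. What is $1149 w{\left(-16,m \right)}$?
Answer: $-8043$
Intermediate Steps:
$m = 6$
$1149 w{\left(-16,m \right)} = 1149 \left(-23 - -16\right) = 1149 \left(-23 + 16\right) = 1149 \left(-7\right) = -8043$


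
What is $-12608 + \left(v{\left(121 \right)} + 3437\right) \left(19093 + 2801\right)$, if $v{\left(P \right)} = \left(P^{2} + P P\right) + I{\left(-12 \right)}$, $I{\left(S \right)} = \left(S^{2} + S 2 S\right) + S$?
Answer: $725532658$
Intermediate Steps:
$I{\left(S \right)} = S + 3 S^{2}$ ($I{\left(S \right)} = \left(S^{2} + 2 S S\right) + S = \left(S^{2} + 2 S^{2}\right) + S = 3 S^{2} + S = S + 3 S^{2}$)
$v{\left(P \right)} = 420 + 2 P^{2}$ ($v{\left(P \right)} = \left(P^{2} + P P\right) - 12 \left(1 + 3 \left(-12\right)\right) = \left(P^{2} + P^{2}\right) - 12 \left(1 - 36\right) = 2 P^{2} - -420 = 2 P^{2} + 420 = 420 + 2 P^{2}$)
$-12608 + \left(v{\left(121 \right)} + 3437\right) \left(19093 + 2801\right) = -12608 + \left(\left(420 + 2 \cdot 121^{2}\right) + 3437\right) \left(19093 + 2801\right) = -12608 + \left(\left(420 + 2 \cdot 14641\right) + 3437\right) 21894 = -12608 + \left(\left(420 + 29282\right) + 3437\right) 21894 = -12608 + \left(29702 + 3437\right) 21894 = -12608 + 33139 \cdot 21894 = -12608 + 725545266 = 725532658$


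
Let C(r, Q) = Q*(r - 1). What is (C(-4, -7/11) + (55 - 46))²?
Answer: 17956/121 ≈ 148.40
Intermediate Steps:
C(r, Q) = Q*(-1 + r)
(C(-4, -7/11) + (55 - 46))² = ((-7/11)*(-1 - 4) + (55 - 46))² = (-7*1/11*(-5) + 9)² = (-7/11*(-5) + 9)² = (35/11 + 9)² = (134/11)² = 17956/121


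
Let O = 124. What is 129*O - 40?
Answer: 15956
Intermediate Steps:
129*O - 40 = 129*124 - 40 = 15996 - 40 = 15956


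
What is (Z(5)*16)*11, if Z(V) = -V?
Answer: -880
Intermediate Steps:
(Z(5)*16)*11 = (-1*5*16)*11 = -5*16*11 = -80*11 = -880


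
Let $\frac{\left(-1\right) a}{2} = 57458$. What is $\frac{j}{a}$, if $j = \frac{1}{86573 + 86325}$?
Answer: $- \frac{1}{19868746568} \approx -5.033 \cdot 10^{-11}$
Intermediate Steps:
$a = -114916$ ($a = \left(-2\right) 57458 = -114916$)
$j = \frac{1}{172898} \approx 5.7838 \cdot 10^{-6}$
$\frac{j}{a} = \frac{1}{172898 \left(-114916\right)} = \frac{1}{172898} \left(- \frac{1}{114916}\right) = - \frac{1}{19868746568}$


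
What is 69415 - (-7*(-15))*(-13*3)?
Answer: 73510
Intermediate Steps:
69415 - (-7*(-15))*(-13*3) = 69415 - 105*(-39) = 69415 - 1*(-4095) = 69415 + 4095 = 73510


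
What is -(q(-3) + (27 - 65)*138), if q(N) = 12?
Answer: 5232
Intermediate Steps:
-(q(-3) + (27 - 65)*138) = -(12 + (27 - 65)*138) = -(12 - 38*138) = -(12 - 5244) = -1*(-5232) = 5232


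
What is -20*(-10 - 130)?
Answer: 2800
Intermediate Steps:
-20*(-10 - 130) = -20*(-140) = 2800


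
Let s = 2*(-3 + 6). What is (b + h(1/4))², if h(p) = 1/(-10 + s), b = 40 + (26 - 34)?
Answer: 16129/16 ≈ 1008.1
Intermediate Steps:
s = 6 (s = 2*3 = 6)
b = 32 (b = 40 - 8 = 32)
h(p) = -¼ (h(p) = 1/(-10 + 6) = 1/(-4) = -¼)
(b + h(1/4))² = (32 - ¼)² = (127/4)² = 16129/16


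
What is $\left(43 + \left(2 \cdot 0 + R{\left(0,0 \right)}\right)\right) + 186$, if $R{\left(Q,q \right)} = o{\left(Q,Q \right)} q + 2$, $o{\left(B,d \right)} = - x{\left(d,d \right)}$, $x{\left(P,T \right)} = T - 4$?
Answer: $231$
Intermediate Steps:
$x{\left(P,T \right)} = -4 + T$ ($x{\left(P,T \right)} = T - 4 = -4 + T$)
$o{\left(B,d \right)} = 4 - d$ ($o{\left(B,d \right)} = - (-4 + d) = 4 - d$)
$R{\left(Q,q \right)} = 2 + q \left(4 - Q\right)$ ($R{\left(Q,q \right)} = \left(4 - Q\right) q + 2 = q \left(4 - Q\right) + 2 = 2 + q \left(4 - Q\right)$)
$\left(43 + \left(2 \cdot 0 + R{\left(0,0 \right)}\right)\right) + 186 = \left(43 + \left(2 \cdot 0 + \left(2 - 0 \left(-4 + 0\right)\right)\right)\right) + 186 = \left(43 + \left(0 + \left(2 - 0 \left(-4\right)\right)\right)\right) + 186 = \left(43 + \left(0 + \left(2 + 0\right)\right)\right) + 186 = \left(43 + \left(0 + 2\right)\right) + 186 = \left(43 + 2\right) + 186 = 45 + 186 = 231$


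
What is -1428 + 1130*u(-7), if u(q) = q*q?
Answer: 53942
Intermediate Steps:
u(q) = q²
-1428 + 1130*u(-7) = -1428 + 1130*(-7)² = -1428 + 1130*49 = -1428 + 55370 = 53942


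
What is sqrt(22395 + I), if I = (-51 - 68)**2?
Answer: 2*sqrt(9139) ≈ 191.20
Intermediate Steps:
I = 14161 (I = (-119)**2 = 14161)
sqrt(22395 + I) = sqrt(22395 + 14161) = sqrt(36556) = 2*sqrt(9139)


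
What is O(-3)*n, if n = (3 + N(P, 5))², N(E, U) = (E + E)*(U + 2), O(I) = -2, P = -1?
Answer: -242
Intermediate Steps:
N(E, U) = 2*E*(2 + U) (N(E, U) = (2*E)*(2 + U) = 2*E*(2 + U))
n = 121 (n = (3 + 2*(-1)*(2 + 5))² = (3 + 2*(-1)*7)² = (3 - 14)² = (-11)² = 121)
O(-3)*n = -2*121 = -242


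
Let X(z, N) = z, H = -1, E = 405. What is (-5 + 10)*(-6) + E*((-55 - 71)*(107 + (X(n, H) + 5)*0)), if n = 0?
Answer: -5460240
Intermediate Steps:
(-5 + 10)*(-6) + E*((-55 - 71)*(107 + (X(n, H) + 5)*0)) = (-5 + 10)*(-6) + 405*((-55 - 71)*(107 + (0 + 5)*0)) = 5*(-6) + 405*(-126*(107 + 5*0)) = -30 + 405*(-126*(107 + 0)) = -30 + 405*(-126*107) = -30 + 405*(-13482) = -30 - 5460210 = -5460240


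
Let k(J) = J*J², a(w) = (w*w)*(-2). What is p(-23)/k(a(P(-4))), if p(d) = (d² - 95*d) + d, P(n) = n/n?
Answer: -2691/8 ≈ -336.38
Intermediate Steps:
P(n) = 1
a(w) = -2*w² (a(w) = w²*(-2) = -2*w²)
p(d) = d² - 94*d
k(J) = J³
p(-23)/k(a(P(-4))) = (-23*(-94 - 23))/((-2*1²)³) = (-23*(-117))/((-2*1)³) = 2691/((-2)³) = 2691/(-8) = 2691*(-⅛) = -2691/8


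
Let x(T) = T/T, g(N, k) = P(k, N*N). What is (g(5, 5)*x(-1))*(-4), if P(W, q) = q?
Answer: -100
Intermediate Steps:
g(N, k) = N**2 (g(N, k) = N*N = N**2)
x(T) = 1
(g(5, 5)*x(-1))*(-4) = (5**2*1)*(-4) = (25*1)*(-4) = 25*(-4) = -100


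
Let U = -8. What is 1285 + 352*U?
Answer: -1531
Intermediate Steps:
1285 + 352*U = 1285 + 352*(-8) = 1285 - 2816 = -1531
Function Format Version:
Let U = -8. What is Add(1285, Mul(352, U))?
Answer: -1531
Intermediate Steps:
Add(1285, Mul(352, U)) = Add(1285, Mul(352, -8)) = Add(1285, -2816) = -1531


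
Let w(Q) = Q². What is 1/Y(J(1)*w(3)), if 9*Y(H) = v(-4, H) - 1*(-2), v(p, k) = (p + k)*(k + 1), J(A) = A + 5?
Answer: 9/2752 ≈ 0.0032704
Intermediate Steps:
J(A) = 5 + A
v(p, k) = (1 + k)*(k + p) (v(p, k) = (k + p)*(1 + k) = (1 + k)*(k + p))
Y(H) = -2/9 - H/3 + H²/9 (Y(H) = ((H - 4 + H² + H*(-4)) - 1*(-2))/9 = ((H - 4 + H² - 4*H) + 2)/9 = ((-4 + H² - 3*H) + 2)/9 = (-2 + H² - 3*H)/9 = -2/9 - H/3 + H²/9)
1/Y(J(1)*w(3)) = 1/(-2/9 - (5 + 1)*3²/3 + ((5 + 1)*3²)²/9) = 1/(-2/9 - 2*9 + (6*9)²/9) = 1/(-2/9 - ⅓*54 + (⅑)*54²) = 1/(-2/9 - 18 + (⅑)*2916) = 1/(-2/9 - 18 + 324) = 1/(2752/9) = 9/2752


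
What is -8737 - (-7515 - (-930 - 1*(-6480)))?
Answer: 4328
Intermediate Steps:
-8737 - (-7515 - (-930 - 1*(-6480))) = -8737 - (-7515 - (-930 + 6480)) = -8737 - (-7515 - 1*5550) = -8737 - (-7515 - 5550) = -8737 - 1*(-13065) = -8737 + 13065 = 4328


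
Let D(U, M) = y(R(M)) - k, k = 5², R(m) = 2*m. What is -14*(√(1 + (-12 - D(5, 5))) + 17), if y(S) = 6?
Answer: -238 - 28*√2 ≈ -277.60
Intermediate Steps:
k = 25
D(U, M) = -19 (D(U, M) = 6 - 1*25 = 6 - 25 = -19)
-14*(√(1 + (-12 - D(5, 5))) + 17) = -14*(√(1 + (-12 - 1*(-19))) + 17) = -14*(√(1 + (-12 + 19)) + 17) = -14*(√(1 + 7) + 17) = -14*(√8 + 17) = -14*(2*√2 + 17) = -14*(17 + 2*√2) = -238 - 28*√2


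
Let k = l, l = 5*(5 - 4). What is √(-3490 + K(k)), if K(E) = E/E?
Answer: I*√3489 ≈ 59.068*I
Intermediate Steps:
l = 5 (l = 5*1 = 5)
k = 5
K(E) = 1
√(-3490 + K(k)) = √(-3490 + 1) = √(-3489) = I*√3489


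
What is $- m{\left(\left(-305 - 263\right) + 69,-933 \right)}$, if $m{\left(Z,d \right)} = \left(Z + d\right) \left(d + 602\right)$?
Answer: $-473992$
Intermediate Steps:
$m{\left(Z,d \right)} = \left(602 + d\right) \left(Z + d\right)$ ($m{\left(Z,d \right)} = \left(Z + d\right) \left(602 + d\right) = \left(602 + d\right) \left(Z + d\right)$)
$- m{\left(\left(-305 - 263\right) + 69,-933 \right)} = - (\left(-933\right)^{2} + 602 \left(\left(-305 - 263\right) + 69\right) + 602 \left(-933\right) + \left(\left(-305 - 263\right) + 69\right) \left(-933\right)) = - (870489 + 602 \left(-568 + 69\right) - 561666 + \left(-568 + 69\right) \left(-933\right)) = - (870489 + 602 \left(-499\right) - 561666 - -465567) = - (870489 - 300398 - 561666 + 465567) = \left(-1\right) 473992 = -473992$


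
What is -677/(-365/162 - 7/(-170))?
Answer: 4661145/15229 ≈ 306.07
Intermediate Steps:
-677/(-365/162 - 7/(-170)) = -677/(-365*1/162 - 7*(-1/170)) = -677/(-365/162 + 7/170) = -677/(-15229/6885) = -677*(-6885/15229) = 4661145/15229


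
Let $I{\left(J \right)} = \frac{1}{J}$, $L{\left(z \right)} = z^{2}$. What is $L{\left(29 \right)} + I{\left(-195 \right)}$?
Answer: $\frac{163994}{195} \approx 841.0$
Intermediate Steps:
$L{\left(29 \right)} + I{\left(-195 \right)} = 29^{2} + \frac{1}{-195} = 841 - \frac{1}{195} = \frac{163994}{195}$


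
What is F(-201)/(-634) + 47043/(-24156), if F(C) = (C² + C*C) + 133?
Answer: -110271729/850828 ≈ -129.61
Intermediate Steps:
F(C) = 133 + 2*C² (F(C) = (C² + C²) + 133 = 2*C² + 133 = 133 + 2*C²)
F(-201)/(-634) + 47043/(-24156) = (133 + 2*(-201)²)/(-634) + 47043/(-24156) = (133 + 2*40401)*(-1/634) + 47043*(-1/24156) = (133 + 80802)*(-1/634) - 5227/2684 = 80935*(-1/634) - 5227/2684 = -80935/634 - 5227/2684 = -110271729/850828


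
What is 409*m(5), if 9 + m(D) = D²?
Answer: 6544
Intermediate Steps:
m(D) = -9 + D²
409*m(5) = 409*(-9 + 5²) = 409*(-9 + 25) = 409*16 = 6544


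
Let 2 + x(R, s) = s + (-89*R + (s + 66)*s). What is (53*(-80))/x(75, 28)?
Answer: 4240/4017 ≈ 1.0555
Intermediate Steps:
x(R, s) = -2 + s - 89*R + s*(66 + s) (x(R, s) = -2 + (s + (-89*R + (s + 66)*s)) = -2 + (s + (-89*R + (66 + s)*s)) = -2 + (s + (-89*R + s*(66 + s))) = -2 + (s - 89*R + s*(66 + s)) = -2 + s - 89*R + s*(66 + s))
(53*(-80))/x(75, 28) = (53*(-80))/(-2 + 28**2 - 89*75 + 67*28) = -4240/(-2 + 784 - 6675 + 1876) = -4240/(-4017) = -4240*(-1/4017) = 4240/4017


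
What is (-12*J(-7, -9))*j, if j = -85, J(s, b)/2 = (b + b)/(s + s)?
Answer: 18360/7 ≈ 2622.9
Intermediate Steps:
J(s, b) = 2*b/s (J(s, b) = 2*((b + b)/(s + s)) = 2*((2*b)/((2*s))) = 2*((2*b)*(1/(2*s))) = 2*(b/s) = 2*b/s)
(-12*J(-7, -9))*j = -24*(-9)/(-7)*(-85) = -24*(-9)*(-1)/7*(-85) = -12*18/7*(-85) = -216/7*(-85) = 18360/7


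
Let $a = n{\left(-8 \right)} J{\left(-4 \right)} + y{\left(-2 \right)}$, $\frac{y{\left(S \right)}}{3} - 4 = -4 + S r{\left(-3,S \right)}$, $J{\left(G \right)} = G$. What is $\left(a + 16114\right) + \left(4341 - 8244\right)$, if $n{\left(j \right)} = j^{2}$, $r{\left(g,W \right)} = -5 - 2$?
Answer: $11997$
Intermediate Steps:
$r{\left(g,W \right)} = -7$
$y{\left(S \right)} = - 21 S$ ($y{\left(S \right)} = 12 + 3 \left(-4 + S \left(-7\right)\right) = 12 + 3 \left(-4 - 7 S\right) = 12 - \left(12 + 21 S\right) = - 21 S$)
$a = -214$ ($a = \left(-8\right)^{2} \left(-4\right) - -42 = 64 \left(-4\right) + 42 = -256 + 42 = -214$)
$\left(a + 16114\right) + \left(4341 - 8244\right) = \left(-214 + 16114\right) + \left(4341 - 8244\right) = 15900 - 3903 = 11997$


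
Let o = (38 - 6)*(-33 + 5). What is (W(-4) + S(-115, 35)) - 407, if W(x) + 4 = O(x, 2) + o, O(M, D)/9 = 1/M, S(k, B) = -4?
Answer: -5253/4 ≈ -1313.3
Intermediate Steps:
o = -896 (o = 32*(-28) = -896)
O(M, D) = 9/M
W(x) = -900 + 9/x (W(x) = -4 + (9/x - 896) = -4 + (-896 + 9/x) = -900 + 9/x)
(W(-4) + S(-115, 35)) - 407 = ((-900 + 9/(-4)) - 4) - 407 = ((-900 + 9*(-¼)) - 4) - 407 = ((-900 - 9/4) - 4) - 407 = (-3609/4 - 4) - 407 = -3625/4 - 407 = -5253/4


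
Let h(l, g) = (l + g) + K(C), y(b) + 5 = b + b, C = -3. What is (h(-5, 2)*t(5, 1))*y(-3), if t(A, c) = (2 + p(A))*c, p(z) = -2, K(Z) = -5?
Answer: 0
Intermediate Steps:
y(b) = -5 + 2*b (y(b) = -5 + (b + b) = -5 + 2*b)
t(A, c) = 0 (t(A, c) = (2 - 2)*c = 0*c = 0)
h(l, g) = -5 + g + l (h(l, g) = (l + g) - 5 = (g + l) - 5 = -5 + g + l)
(h(-5, 2)*t(5, 1))*y(-3) = ((-5 + 2 - 5)*0)*(-5 + 2*(-3)) = (-8*0)*(-5 - 6) = 0*(-11) = 0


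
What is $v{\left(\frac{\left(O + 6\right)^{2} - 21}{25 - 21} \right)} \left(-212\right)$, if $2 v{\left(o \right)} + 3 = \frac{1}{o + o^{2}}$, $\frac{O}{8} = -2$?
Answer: $\frac{2083430}{6557} \approx 317.74$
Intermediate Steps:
$O = -16$ ($O = 8 \left(-2\right) = -16$)
$v{\left(o \right)} = - \frac{3}{2} + \frac{1}{2 \left(o + o^{2}\right)}$
$v{\left(\frac{\left(O + 6\right)^{2} - 21}{25 - 21} \right)} \left(-212\right) = \frac{1 - 3 \frac{\left(-16 + 6\right)^{2} - 21}{25 - 21} - 3 \left(\frac{\left(-16 + 6\right)^{2} - 21}{25 - 21}\right)^{2}}{2 \frac{\left(-16 + 6\right)^{2} - 21}{25 - 21} \left(1 + \frac{\left(-16 + 6\right)^{2} - 21}{25 - 21}\right)} \left(-212\right) = \frac{1 - 3 \frac{\left(-10\right)^{2} - 21}{4} - 3 \left(\frac{\left(-10\right)^{2} - 21}{4}\right)^{2}}{2 \frac{\left(-10\right)^{2} - 21}{4} \left(1 + \frac{\left(-10\right)^{2} - 21}{4}\right)} \left(-212\right) = \frac{1 - 3 \left(100 - 21\right) \frac{1}{4} - 3 \left(\left(100 - 21\right) \frac{1}{4}\right)^{2}}{2 \left(100 - 21\right) \frac{1}{4} \left(1 + \left(100 - 21\right) \frac{1}{4}\right)} \left(-212\right) = \frac{1 - 3 \cdot 79 \cdot \frac{1}{4} - 3 \left(79 \cdot \frac{1}{4}\right)^{2}}{2 \cdot 79 \cdot \frac{1}{4} \left(1 + 79 \cdot \frac{1}{4}\right)} \left(-212\right) = \frac{1 - \frac{237}{4} - 3 \left(\frac{79}{4}\right)^{2}}{2 \cdot \frac{79}{4} \left(1 + \frac{79}{4}\right)} \left(-212\right) = \frac{1}{2} \cdot \frac{4}{79} \frac{1}{\frac{83}{4}} \left(1 - \frac{237}{4} - \frac{18723}{16}\right) \left(-212\right) = \frac{1}{2} \cdot \frac{4}{79} \cdot \frac{4}{83} \left(1 - \frac{237}{4} - \frac{18723}{16}\right) \left(-212\right) = \frac{1}{2} \cdot \frac{4}{79} \cdot \frac{4}{83} \left(- \frac{19655}{16}\right) \left(-212\right) = \left(- \frac{19655}{13114}\right) \left(-212\right) = \frac{2083430}{6557}$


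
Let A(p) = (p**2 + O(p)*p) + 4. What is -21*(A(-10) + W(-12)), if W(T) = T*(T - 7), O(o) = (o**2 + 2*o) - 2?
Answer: 9408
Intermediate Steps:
O(o) = -2 + o**2 + 2*o
W(T) = T*(-7 + T)
A(p) = 4 + p**2 + p*(-2 + p**2 + 2*p) (A(p) = (p**2 + (-2 + p**2 + 2*p)*p) + 4 = (p**2 + p*(-2 + p**2 + 2*p)) + 4 = 4 + p**2 + p*(-2 + p**2 + 2*p))
-21*(A(-10) + W(-12)) = -21*((4 + (-10)**3 - 2*(-10) + 3*(-10)**2) - 12*(-7 - 12)) = -21*((4 - 1000 + 20 + 3*100) - 12*(-19)) = -21*((4 - 1000 + 20 + 300) + 228) = -21*(-676 + 228) = -21*(-448) = 9408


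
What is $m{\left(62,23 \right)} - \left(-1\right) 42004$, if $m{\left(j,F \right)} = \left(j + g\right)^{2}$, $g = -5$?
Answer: $45253$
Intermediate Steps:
$m{\left(j,F \right)} = \left(-5 + j\right)^{2}$ ($m{\left(j,F \right)} = \left(j - 5\right)^{2} = \left(-5 + j\right)^{2}$)
$m{\left(62,23 \right)} - \left(-1\right) 42004 = \left(-5 + 62\right)^{2} - \left(-1\right) 42004 = 57^{2} - -42004 = 3249 + 42004 = 45253$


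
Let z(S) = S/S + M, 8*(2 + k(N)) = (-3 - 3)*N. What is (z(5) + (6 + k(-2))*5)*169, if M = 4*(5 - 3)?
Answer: 12337/2 ≈ 6168.5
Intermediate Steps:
M = 8 (M = 4*2 = 8)
k(N) = -2 - 3*N/4 (k(N) = -2 + ((-3 - 3)*N)/8 = -2 + (-6*N)/8 = -2 - 3*N/4)
z(S) = 9 (z(S) = S/S + 8 = 1 + 8 = 9)
(z(5) + (6 + k(-2))*5)*169 = (9 + (6 + (-2 - ¾*(-2)))*5)*169 = (9 + (6 + (-2 + 3/2))*5)*169 = (9 + (6 - ½)*5)*169 = (9 + (11/2)*5)*169 = (9 + 55/2)*169 = (73/2)*169 = 12337/2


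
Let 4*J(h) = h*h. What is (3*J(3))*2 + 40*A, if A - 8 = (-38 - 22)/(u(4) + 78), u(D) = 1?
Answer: 47893/158 ≈ 303.12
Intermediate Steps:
J(h) = h**2/4 (J(h) = (h*h)/4 = h**2/4)
A = 572/79 (A = 8 + (-38 - 22)/(1 + 78) = 8 - 60/79 = 572/79 ≈ 7.2405)
(3*J(3))*2 + 40*A = (3*((1/4)*3**2))*2 + 40*(572/79) = (3*((1/4)*9))*2 + 22880/79 = (3*(9/4))*2 + 22880/79 = (27/4)*2 + 22880/79 = 27/2 + 22880/79 = 47893/158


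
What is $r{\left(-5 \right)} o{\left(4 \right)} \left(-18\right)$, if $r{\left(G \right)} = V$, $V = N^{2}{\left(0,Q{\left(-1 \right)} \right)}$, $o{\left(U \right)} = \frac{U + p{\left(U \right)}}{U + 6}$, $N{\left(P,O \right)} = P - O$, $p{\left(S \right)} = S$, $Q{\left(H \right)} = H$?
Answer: $- \frac{72}{5} \approx -14.4$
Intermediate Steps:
$o{\left(U \right)} = \frac{2 U}{6 + U}$ ($o{\left(U \right)} = \frac{U + U}{U + 6} = \frac{2 U}{6 + U}$)
$V = 1$ ($V = \left(0 - -1\right)^{2} = \left(0 + 1\right)^{2} = 1^{2} = 1$)
$r{\left(G \right)} = 1$
$r{\left(-5 \right)} o{\left(4 \right)} \left(-18\right) = 1 \cdot 2 \cdot 4 \frac{1}{6 + 4} \left(-18\right) = 1 \cdot 2 \cdot 4 \cdot \frac{1}{10} \left(-18\right) = 1 \cdot \frac{4}{5} \left(-18\right) = \frac{4}{5} \left(-18\right) = - \frac{72}{5}$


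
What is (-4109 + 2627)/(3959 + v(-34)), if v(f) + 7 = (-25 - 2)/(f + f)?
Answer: -100776/268763 ≈ -0.37496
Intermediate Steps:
v(f) = -7 - 27/(2*f) (v(f) = -7 + (-25 - 2)/(f + f) = -7 - 27*1/(2*f) = -7 - 27/(2*f))
(-4109 + 2627)/(3959 + v(-34)) = (-4109 + 2627)/(3959 + (-7 - 27/2/(-34))) = -1482/(3959 + (-7 - 27/2*(-1/34))) = -1482/(3959 + (-7 + 27/68)) = -1482/(3959 - 449/68) = -1482/268763/68 = -1482*68/268763 = -100776/268763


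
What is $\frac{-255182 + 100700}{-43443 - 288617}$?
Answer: $\frac{77241}{166030} \approx 0.46522$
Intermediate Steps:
$\frac{-255182 + 100700}{-43443 - 288617} = - \frac{154482}{-332060} = \left(-154482\right) \left(- \frac{1}{332060}\right) = \frac{77241}{166030}$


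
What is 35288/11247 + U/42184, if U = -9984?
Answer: 172037368/59305431 ≈ 2.9009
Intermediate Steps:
35288/11247 + U/42184 = 35288/11247 - 9984/42184 = 35288*(1/11247) - 9984*1/42184 = 35288/11247 - 1248/5273 = 172037368/59305431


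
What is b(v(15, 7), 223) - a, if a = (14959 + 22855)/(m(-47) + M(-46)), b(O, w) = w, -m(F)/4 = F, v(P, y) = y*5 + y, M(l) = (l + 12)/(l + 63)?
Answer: 1832/93 ≈ 19.699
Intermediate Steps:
M(l) = (12 + l)/(63 + l)
v(P, y) = 6*y (v(P, y) = 5*y + y = 6*y)
m(F) = -4*F
a = 18907/93 (a = (14959 + 22855)/(-4*(-47) + (12 - 46)/(63 - 46)) = 37814/(188 - 34/17) = 37814/(188 + (1/17)*(-34)) = 37814/(188 - 2) = 37814/186 = 37814*(1/186) = 18907/93 ≈ 203.30)
b(v(15, 7), 223) - a = 223 - 1*18907/93 = 223 - 18907/93 = 1832/93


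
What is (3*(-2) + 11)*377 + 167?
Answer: 2052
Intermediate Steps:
(3*(-2) + 11)*377 + 167 = (-6 + 11)*377 + 167 = 5*377 + 167 = 1885 + 167 = 2052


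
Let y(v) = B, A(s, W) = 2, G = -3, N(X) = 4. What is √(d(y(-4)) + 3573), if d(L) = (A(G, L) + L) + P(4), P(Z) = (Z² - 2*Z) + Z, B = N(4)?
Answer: 3*√399 ≈ 59.925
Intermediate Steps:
B = 4
P(Z) = Z² - Z
y(v) = 4
d(L) = 14 + L (d(L) = (2 + L) + 4*(-1 + 4) = (2 + L) + 4*3 = (2 + L) + 12 = 14 + L)
√(d(y(-4)) + 3573) = √((14 + 4) + 3573) = √(18 + 3573) = √3591 = 3*√399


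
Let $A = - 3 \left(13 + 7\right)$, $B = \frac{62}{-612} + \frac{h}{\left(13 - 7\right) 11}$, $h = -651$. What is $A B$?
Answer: $\frac{335420}{561} \approx 597.9$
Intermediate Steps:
$B = - \frac{16771}{1683}$ ($B = \frac{62}{-612} - \frac{651}{\left(13 - 7\right) 11} = 62 \left(- \frac{1}{612}\right) - \frac{651}{6 \cdot 11} = - \frac{31}{306} - \frac{651}{66} = - \frac{31}{306} - \frac{217}{22} = - \frac{16771}{1683} \approx -9.9649$)
$A = -60$ ($A = \left(-3\right) 20 = -60$)
$A B = \left(-60\right) \left(- \frac{16771}{1683}\right) = \frac{335420}{561}$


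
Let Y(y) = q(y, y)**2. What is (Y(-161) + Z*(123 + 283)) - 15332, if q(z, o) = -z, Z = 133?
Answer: 64587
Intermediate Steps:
Y(y) = y**2 (Y(y) = (-y)**2 = y**2)
(Y(-161) + Z*(123 + 283)) - 15332 = ((-161)**2 + 133*(123 + 283)) - 15332 = (25921 + 133*406) - 15332 = (25921 + 53998) - 15332 = 79919 - 15332 = 64587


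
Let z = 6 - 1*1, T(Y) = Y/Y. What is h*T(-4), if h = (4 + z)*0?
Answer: 0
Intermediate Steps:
T(Y) = 1
z = 5 (z = 6 - 1 = 5)
h = 0 (h = (4 + 5)*0 = 9*0 = 0)
h*T(-4) = 0*1 = 0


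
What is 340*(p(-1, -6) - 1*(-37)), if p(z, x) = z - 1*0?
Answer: 12240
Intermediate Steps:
p(z, x) = z (p(z, x) = z + 0 = z)
340*(p(-1, -6) - 1*(-37)) = 340*(-1 - 1*(-37)) = 340*(-1 + 37) = 340*36 = 12240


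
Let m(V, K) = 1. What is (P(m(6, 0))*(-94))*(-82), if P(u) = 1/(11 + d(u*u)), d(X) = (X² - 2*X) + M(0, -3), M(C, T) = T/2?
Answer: 15416/17 ≈ 906.82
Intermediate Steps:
M(C, T) = T/2 (M(C, T) = T*(½) = T/2)
d(X) = -3/2 + X² - 2*X (d(X) = (X² - 2*X) + (½)*(-3) = (X² - 2*X) - 3/2 = -3/2 + X² - 2*X)
P(u) = 1/(19/2 + u⁴ - 2*u²) (P(u) = 1/(11 + (-3/2 + (u*u)² - 2*u*u)) = 1/(11 + (-3/2 + (u²)² - 2*u²)) = 1/(11 + (-3/2 + u⁴ - 2*u²)) = 1/(19/2 + u⁴ - 2*u²))
(P(m(6, 0))*(-94))*(-82) = ((2/(19 - 4*1² + 2*1⁴))*(-94))*(-82) = ((2/(19 - 4*1 + 2*1))*(-94))*(-82) = ((2/(19 - 4 + 2))*(-94))*(-82) = ((2/17)*(-94))*(-82) = -188/17*(-82) = 15416/17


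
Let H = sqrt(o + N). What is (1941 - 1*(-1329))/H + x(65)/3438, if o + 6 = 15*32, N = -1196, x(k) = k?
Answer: 65/3438 - 1635*I*sqrt(2)/19 ≈ 0.018906 - 121.7*I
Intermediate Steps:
o = 474 (o = -6 + 15*32 = -6 + 480 = 474)
H = 19*I*sqrt(2) (H = sqrt(474 - 1196) = sqrt(-722) = 19*I*sqrt(2) ≈ 26.87*I)
(1941 - 1*(-1329))/H + x(65)/3438 = (1941 - 1*(-1329))/((19*I*sqrt(2))) + 65/3438 = (1941 + 1329)*(-I*sqrt(2)/38) + 65*(1/3438) = 3270*(-I*sqrt(2)/38) + 65/3438 = -1635*I*sqrt(2)/19 + 65/3438 = 65/3438 - 1635*I*sqrt(2)/19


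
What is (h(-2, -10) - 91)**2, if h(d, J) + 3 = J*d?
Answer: 5476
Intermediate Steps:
h(d, J) = -3 + J*d
(h(-2, -10) - 91)**2 = ((-3 - 10*(-2)) - 91)**2 = ((-3 + 20) - 91)**2 = (17 - 91)**2 = (-74)**2 = 5476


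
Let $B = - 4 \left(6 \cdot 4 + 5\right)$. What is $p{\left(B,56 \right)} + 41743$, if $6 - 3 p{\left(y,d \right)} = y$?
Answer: $\frac{125351}{3} \approx 41784.0$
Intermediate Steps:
$B = -116$ ($B = - 4 \left(24 + 5\right) = \left(-4\right) 29 = -116$)
$p{\left(y,d \right)} = 2 - \frac{y}{3}$
$p{\left(B,56 \right)} + 41743 = \left(2 - - \frac{116}{3}\right) + 41743 = \left(2 + \frac{116}{3}\right) + 41743 = \frac{122}{3} + 41743 = \frac{125351}{3}$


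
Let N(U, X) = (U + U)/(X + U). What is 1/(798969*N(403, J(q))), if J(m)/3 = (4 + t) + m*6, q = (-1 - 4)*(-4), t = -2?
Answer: 769/643969014 ≈ 1.1942e-6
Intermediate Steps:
q = 20 (q = -5*(-4) = 20)
J(m) = 6 + 18*m (J(m) = 3*((4 - 2) + m*6) = 3*(2 + 6*m) = 6 + 18*m)
N(U, X) = 2*U/(U + X) (N(U, X) = (2*U)/(U + X) = 2*U/(U + X))
1/(798969*N(403, J(q))) = 1/(798969*((2*403/(403 + (6 + 18*20))))) = 1/(798969*((2*403/(403 + (6 + 360))))) = 1/(798969*((2*403/(403 + 366)))) = 1/(798969*((2*403/769))) = 1/(798969*((2*403*(1/769)))) = 1/(798969*(806/769)) = (1/798969)*(769/806) = 769/643969014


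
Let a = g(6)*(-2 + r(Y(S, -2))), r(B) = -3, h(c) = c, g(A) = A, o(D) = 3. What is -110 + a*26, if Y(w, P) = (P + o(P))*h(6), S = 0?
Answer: -890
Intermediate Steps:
Y(w, P) = 18 + 6*P (Y(w, P) = (P + 3)*6 = (3 + P)*6 = 18 + 6*P)
a = -30 (a = 6*(-2 - 3) = 6*(-5) = -30)
-110 + a*26 = -110 - 30*26 = -110 - 780 = -890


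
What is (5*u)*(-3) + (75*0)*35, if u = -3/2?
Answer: 45/2 ≈ 22.500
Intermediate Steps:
u = -3/2 (u = -3*1/2 = -3/2 ≈ -1.5000)
(5*u)*(-3) + (75*0)*35 = (5*(-3/2))*(-3) + (75*0)*35 = -15/2*(-3) + 0*35 = 45/2 + 0 = 45/2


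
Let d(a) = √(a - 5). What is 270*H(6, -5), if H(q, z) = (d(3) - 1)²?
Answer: 270*(1 - I*√2)² ≈ -270.0 - 763.68*I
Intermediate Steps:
d(a) = √(-5 + a)
H(q, z) = (-1 + I*√2)² (H(q, z) = (√(-5 + 3) - 1)² = (√(-2) - 1)² = (I*√2 - 1)² = (-1 + I*√2)²)
270*H(6, -5) = 270*(1 - I*√2)²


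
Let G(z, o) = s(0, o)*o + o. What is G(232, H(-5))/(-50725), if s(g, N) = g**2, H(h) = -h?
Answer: -1/10145 ≈ -9.8571e-5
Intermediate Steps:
G(z, o) = o (G(z, o) = 0**2*o + o = 0*o + o = 0 + o = o)
G(232, H(-5))/(-50725) = -1*(-5)/(-50725) = 5*(-1/50725) = -1/10145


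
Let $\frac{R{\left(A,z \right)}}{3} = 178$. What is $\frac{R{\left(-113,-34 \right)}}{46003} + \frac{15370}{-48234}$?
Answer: $- \frac{340654577}{1109454351} \approx -0.30705$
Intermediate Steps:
$R{\left(A,z \right)} = 534$ ($R{\left(A,z \right)} = 3 \cdot 178 = 534$)
$\frac{R{\left(-113,-34 \right)}}{46003} + \frac{15370}{-48234} = \frac{534}{46003} + \frac{15370}{-48234} = 534 \cdot \frac{1}{46003} + 15370 \left(- \frac{1}{48234}\right) = \frac{534}{46003} - \frac{7685}{24117} = - \frac{340654577}{1109454351}$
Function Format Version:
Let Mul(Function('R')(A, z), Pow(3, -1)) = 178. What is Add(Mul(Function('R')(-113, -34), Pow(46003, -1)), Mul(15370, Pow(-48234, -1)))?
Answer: Rational(-340654577, 1109454351) ≈ -0.30705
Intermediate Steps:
Function('R')(A, z) = 534 (Function('R')(A, z) = Mul(3, 178) = 534)
Add(Mul(Function('R')(-113, -34), Pow(46003, -1)), Mul(15370, Pow(-48234, -1))) = Add(Mul(534, Pow(46003, -1)), Mul(15370, Pow(-48234, -1))) = Add(Mul(534, Rational(1, 46003)), Mul(15370, Rational(-1, 48234))) = Add(Rational(534, 46003), Rational(-7685, 24117)) = Rational(-340654577, 1109454351)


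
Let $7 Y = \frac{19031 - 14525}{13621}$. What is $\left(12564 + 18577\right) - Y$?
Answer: $\frac{2969196421}{95347} \approx 31141.0$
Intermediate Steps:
$Y = \frac{4506}{95347}$ ($Y = \frac{\left(19031 - 14525\right) \frac{1}{13621}}{7} = \frac{4506 \cdot \frac{1}{13621}}{7} = \frac{1}{7} \cdot \frac{4506}{13621} = \frac{4506}{95347} \approx 0.047259$)
$\left(12564 + 18577\right) - Y = \left(12564 + 18577\right) - \frac{4506}{95347} = 31141 - \frac{4506}{95347} = \frac{2969196421}{95347}$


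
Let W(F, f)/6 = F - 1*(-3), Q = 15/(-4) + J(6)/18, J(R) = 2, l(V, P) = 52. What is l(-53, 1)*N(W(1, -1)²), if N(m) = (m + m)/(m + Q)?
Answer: 165888/1585 ≈ 104.66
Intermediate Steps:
Q = -131/36 (Q = 15/(-4) + 2/18 = 15*(-¼) + 2*(1/18) = -15/4 + ⅑ = -131/36 ≈ -3.6389)
W(F, f) = 18 + 6*F (W(F, f) = 6*(F - 1*(-3)) = 6*(F + 3) = 6*(3 + F) = 18 + 6*F)
N(m) = 2*m/(-131/36 + m) (N(m) = (m + m)/(m - 131/36) = (2*m)/(-131/36 + m) = 2*m/(-131/36 + m))
l(-53, 1)*N(W(1, -1)²) = 52*(72*(18 + 6*1)²/(-131 + 36*(18 + 6*1)²)) = 52*(72*(18 + 6)²/(-131 + 36*(18 + 6)²)) = 52*(72*24²/(-131 + 36*24²)) = 52*(72*576/(-131 + 36*576)) = 52*(72*576/(-131 + 20736)) = 52*(72*576/20605) = 52*(72*576*(1/20605)) = 52*(41472/20605) = 165888/1585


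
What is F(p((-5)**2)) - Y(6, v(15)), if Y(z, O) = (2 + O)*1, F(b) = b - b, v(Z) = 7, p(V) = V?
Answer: -9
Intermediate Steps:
F(b) = 0
Y(z, O) = 2 + O
F(p((-5)**2)) - Y(6, v(15)) = 0 - (2 + 7) = 0 - 1*9 = 0 - 9 = -9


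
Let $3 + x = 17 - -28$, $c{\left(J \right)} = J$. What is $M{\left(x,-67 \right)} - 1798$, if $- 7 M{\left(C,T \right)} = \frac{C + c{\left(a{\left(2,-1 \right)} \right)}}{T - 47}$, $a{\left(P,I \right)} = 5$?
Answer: $- \frac{1434757}{798} \approx -1797.9$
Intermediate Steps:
$x = 42$ ($x = -3 + \left(17 - -28\right) = -3 + \left(17 + 28\right) = -3 + 45 = 42$)
$M{\left(C,T \right)} = - \frac{5 + C}{7 \left(-47 + T\right)}$ ($M{\left(C,T \right)} = - \frac{\left(C + 5\right) \frac{1}{T - 47}}{7} = - \frac{\left(5 + C\right) \frac{1}{-47 + T}}{7} = - \frac{\frac{1}{-47 + T} \left(5 + C\right)}{7} = - \frac{5 + C}{7 \left(-47 + T\right)}$)
$M{\left(x,-67 \right)} - 1798 = \frac{-5 - 42}{7 \left(-47 - 67\right)} - 1798 = \frac{-5 - 42}{7 \left(-114\right)} - 1798 = \frac{1}{7} \left(- \frac{1}{114}\right) \left(-47\right) - 1798 = \frac{47}{798} - 1798 = - \frac{1434757}{798}$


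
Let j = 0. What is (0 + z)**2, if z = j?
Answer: 0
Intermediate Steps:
z = 0
(0 + z)**2 = (0 + 0)**2 = 0**2 = 0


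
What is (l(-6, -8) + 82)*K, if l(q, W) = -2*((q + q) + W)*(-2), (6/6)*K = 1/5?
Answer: ⅖ ≈ 0.40000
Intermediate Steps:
K = ⅕ (K = 1/5 = ⅕ ≈ 0.20000)
l(q, W) = 4*W + 8*q (l(q, W) = -2*(2*q + W)*(-2) = -2*(W + 2*q)*(-2) = (-4*q - 2*W)*(-2) = 4*W + 8*q)
(l(-6, -8) + 82)*K = ((4*(-8) + 8*(-6)) + 82)*(⅕) = ((-32 - 48) + 82)*(⅕) = (-80 + 82)*(⅕) = 2*(⅕) = ⅖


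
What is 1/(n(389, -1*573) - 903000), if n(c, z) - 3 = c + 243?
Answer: -1/902365 ≈ -1.1082e-6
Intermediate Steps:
n(c, z) = 246 + c (n(c, z) = 3 + (c + 243) = 3 + (243 + c) = 246 + c)
1/(n(389, -1*573) - 903000) = 1/((246 + 389) - 903000) = 1/(635 - 903000) = 1/(-902365) = -1/902365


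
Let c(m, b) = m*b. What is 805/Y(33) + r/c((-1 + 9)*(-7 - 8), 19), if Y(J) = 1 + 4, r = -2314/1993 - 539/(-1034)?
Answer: 22923207073/142379920 ≈ 161.00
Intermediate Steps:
r = -119859/187342 (r = -2314*1/1993 - 539*(-1/1034) = -2314/1993 + 49/94 = -119859/187342 ≈ -0.63979)
c(m, b) = b*m
Y(J) = 5
805/Y(33) + r/c((-1 + 9)*(-7 - 8), 19) = 805/5 - 119859*1/(19*(-1 + 9)*(-7 - 8))/187342 = 805*(⅕) - 119859/(187342*(19*(8*(-15)))) = 161 - 119859/(187342*(19*(-120))) = 161 - 119859/187342/(-2280) = 161 - 119859/187342*(-1/2280) = 161 + 39953/142379920 = 22923207073/142379920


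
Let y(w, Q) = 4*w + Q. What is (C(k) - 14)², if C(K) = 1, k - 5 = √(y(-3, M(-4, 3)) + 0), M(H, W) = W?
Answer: 169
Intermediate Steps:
y(w, Q) = Q + 4*w
k = 5 + 3*I (k = 5 + √((3 + 4*(-3)) + 0) = 5 + √((3 - 12) + 0) = 5 + √(-9 + 0) = 5 + √(-9) = 5 + 3*I ≈ 5.0 + 3.0*I)
(C(k) - 14)² = (1 - 14)² = (-13)² = 169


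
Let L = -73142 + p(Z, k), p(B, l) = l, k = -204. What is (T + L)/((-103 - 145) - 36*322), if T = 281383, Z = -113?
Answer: -208037/11840 ≈ -17.571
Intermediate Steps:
L = -73346 (L = -73142 - 204 = -73346)
(T + L)/((-103 - 145) - 36*322) = (281383 - 73346)/((-103 - 145) - 36*322) = 208037/(-248 - 11592) = 208037/(-11840) = 208037*(-1/11840) = -208037/11840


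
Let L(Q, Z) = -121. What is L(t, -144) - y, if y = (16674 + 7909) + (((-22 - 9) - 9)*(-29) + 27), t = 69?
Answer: -25891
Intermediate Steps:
y = 25770 (y = 24583 + ((-31 - 9)*(-29) + 27) = 24583 + (-40*(-29) + 27) = 24583 + (1160 + 27) = 24583 + 1187 = 25770)
L(t, -144) - y = -121 - 1*25770 = -121 - 25770 = -25891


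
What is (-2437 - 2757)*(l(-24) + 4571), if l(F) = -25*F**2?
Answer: 51051826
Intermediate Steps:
(-2437 - 2757)*(l(-24) + 4571) = (-2437 - 2757)*(-25*(-24)**2 + 4571) = -5194*(-25*576 + 4571) = -5194*(-14400 + 4571) = -5194*(-9829) = 51051826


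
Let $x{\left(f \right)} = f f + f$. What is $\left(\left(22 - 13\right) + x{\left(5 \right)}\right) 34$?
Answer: $1326$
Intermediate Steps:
$x{\left(f \right)} = f + f^{2}$ ($x{\left(f \right)} = f^{2} + f = f + f^{2}$)
$\left(\left(22 - 13\right) + x{\left(5 \right)}\right) 34 = \left(\left(22 - 13\right) + 5 \left(1 + 5\right)\right) 34 = \left(9 + 5 \cdot 6\right) 34 = \left(9 + 30\right) 34 = 39 \cdot 34 = 1326$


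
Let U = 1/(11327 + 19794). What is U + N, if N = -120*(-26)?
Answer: 97097521/31121 ≈ 3120.0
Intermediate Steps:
N = 3120
U = 1/31121 ≈ 3.2133e-5
U + N = 1/31121 + 3120 = 97097521/31121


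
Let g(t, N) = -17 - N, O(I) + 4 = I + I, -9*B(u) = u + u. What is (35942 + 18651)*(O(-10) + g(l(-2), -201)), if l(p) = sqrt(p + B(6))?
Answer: 8734880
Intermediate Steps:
B(u) = -2*u/9 (B(u) = -(u + u)/9 = -2*u/9)
O(I) = -4 + 2*I (O(I) = -4 + (I + I) = -4 + 2*I)
l(p) = sqrt(-4/3 + p) (l(p) = sqrt(p - 2/9*6) = sqrt(p - 4/3) = sqrt(-4/3 + p))
(35942 + 18651)*(O(-10) + g(l(-2), -201)) = (35942 + 18651)*((-4 + 2*(-10)) + (-17 - 1*(-201))) = 54593*((-4 - 20) + (-17 + 201)) = 54593*(-24 + 184) = 54593*160 = 8734880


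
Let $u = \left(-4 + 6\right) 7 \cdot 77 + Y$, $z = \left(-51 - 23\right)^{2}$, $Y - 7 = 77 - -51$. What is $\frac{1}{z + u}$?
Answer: $\frac{1}{6689} \approx 0.0001495$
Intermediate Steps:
$Y = 135$ ($Y = 7 + \left(77 - -51\right) = 7 + \left(77 + 51\right) = 7 + 128 = 135$)
$z = 5476$ ($z = \left(-74\right)^{2} = 5476$)
$u = 1213$ ($u = \left(-4 + 6\right) 7 \cdot 77 + 135 = 2 \cdot 7 \cdot 77 + 135 = 14 \cdot 77 + 135 = 1078 + 135 = 1213$)
$\frac{1}{z + u} = \frac{1}{5476 + 1213} = \frac{1}{6689}$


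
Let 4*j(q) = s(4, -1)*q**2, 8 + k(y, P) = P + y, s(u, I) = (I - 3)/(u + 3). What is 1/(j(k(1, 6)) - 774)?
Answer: -7/5419 ≈ -0.0012918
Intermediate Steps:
s(u, I) = (-3 + I)/(3 + u)
k(y, P) = -8 + P + y (k(y, P) = -8 + (P + y) = -8 + P + y)
j(q) = -q**2/7 (j(q) = (((-3 - 1)/(3 + 4))*q**2)/4 = ((-4/7)*q**2)/4 = (((1/7)*(-4))*q**2)/4 = (-4*q**2/7)/4 = -q**2/7)
1/(j(k(1, 6)) - 774) = 1/(-(-8 + 6 + 1)**2/7 - 774) = 1/(-1/7*(-1)**2 - 774) = 1/(-1/7*1 - 774) = 1/(-1/7 - 774) = 1/(-5419/7) = -7/5419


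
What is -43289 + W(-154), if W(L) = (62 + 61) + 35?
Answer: -43131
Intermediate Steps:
W(L) = 158 (W(L) = 123 + 35 = 158)
-43289 + W(-154) = -43289 + 158 = -43131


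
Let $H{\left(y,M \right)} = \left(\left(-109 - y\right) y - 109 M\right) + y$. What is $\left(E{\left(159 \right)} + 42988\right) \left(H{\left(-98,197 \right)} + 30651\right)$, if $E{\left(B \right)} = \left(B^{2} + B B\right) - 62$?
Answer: $949651104$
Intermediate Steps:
$H{\left(y,M \right)} = y - 109 M + y \left(-109 - y\right)$ ($H{\left(y,M \right)} = \left(y \left(-109 - y\right) - 109 M\right) + y = \left(- 109 M + y \left(-109 - y\right)\right) + y = y - 109 M + y \left(-109 - y\right)$)
$E{\left(B \right)} = -62 + 2 B^{2}$ ($E{\left(B \right)} = \left(B^{2} + B^{2}\right) - 62 = 2 B^{2} - 62 = -62 + 2 B^{2}$)
$\left(E{\left(159 \right)} + 42988\right) \left(H{\left(-98,197 \right)} + 30651\right) = \left(\left(-62 + 2 \cdot 159^{2}\right) + 42988\right) \left(\left(- \left(-98\right)^{2} - 21473 - -10584\right) + 30651\right) = \left(\left(-62 + 2 \cdot 25281\right) + 42988\right) \left(\left(\left(-1\right) 9604 - 21473 + 10584\right) + 30651\right) = \left(\left(-62 + 50562\right) + 42988\right) \left(\left(-9604 - 21473 + 10584\right) + 30651\right) = \left(50500 + 42988\right) \left(-20493 + 30651\right) = 93488 \cdot 10158 = 949651104$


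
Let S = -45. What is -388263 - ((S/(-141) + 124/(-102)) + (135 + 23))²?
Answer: -2372617624096/5745609 ≈ -4.1294e+5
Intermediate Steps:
-388263 - ((S/(-141) + 124/(-102)) + (135 + 23))² = -388263 - ((-45/(-141) + 124/(-102)) + (135 + 23))² = -388263 - ((-45*(-1/141) + 124*(-1/102)) + 158)² = -388263 - ((15/47 - 62/51) + 158)² = -388263 - (-2149/2397 + 158)² = -388263 - (376577/2397)² = -388263 - 1*141810236929/5745609 = -388263 - 141810236929/5745609 = -2372617624096/5745609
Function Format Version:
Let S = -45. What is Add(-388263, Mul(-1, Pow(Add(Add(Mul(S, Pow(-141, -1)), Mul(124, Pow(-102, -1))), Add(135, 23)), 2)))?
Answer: Rational(-2372617624096, 5745609) ≈ -4.1294e+5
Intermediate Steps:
Add(-388263, Mul(-1, Pow(Add(Add(Mul(S, Pow(-141, -1)), Mul(124, Pow(-102, -1))), Add(135, 23)), 2))) = Add(-388263, Mul(-1, Pow(Add(Add(Mul(-45, Pow(-141, -1)), Mul(124, Pow(-102, -1))), Add(135, 23)), 2))) = Add(-388263, Mul(-1, Pow(Add(Add(Mul(-45, Rational(-1, 141)), Mul(124, Rational(-1, 102))), 158), 2))) = Add(-388263, Mul(-1, Pow(Add(Add(Rational(15, 47), Rational(-62, 51)), 158), 2))) = Add(-388263, Mul(-1, Pow(Add(Rational(-2149, 2397), 158), 2))) = Add(-388263, Mul(-1, Pow(Rational(376577, 2397), 2))) = Add(-388263, Mul(-1, Rational(141810236929, 5745609))) = Add(-388263, Rational(-141810236929, 5745609)) = Rational(-2372617624096, 5745609)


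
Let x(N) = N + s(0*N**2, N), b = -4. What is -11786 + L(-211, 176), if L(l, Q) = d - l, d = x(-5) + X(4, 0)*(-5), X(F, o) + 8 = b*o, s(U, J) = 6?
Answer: -11534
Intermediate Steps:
X(F, o) = -8 - 4*o
x(N) = 6 + N (x(N) = N + 6 = 6 + N)
d = 41 (d = (6 - 5) + (-8 - 4*0)*(-5) = 1 + (-8 + 0)*(-5) = 1 - 8*(-5) = 1 + 40 = 41)
L(l, Q) = 41 - l
-11786 + L(-211, 176) = -11786 + (41 - 1*(-211)) = -11786 + (41 + 211) = -11786 + 252 = -11534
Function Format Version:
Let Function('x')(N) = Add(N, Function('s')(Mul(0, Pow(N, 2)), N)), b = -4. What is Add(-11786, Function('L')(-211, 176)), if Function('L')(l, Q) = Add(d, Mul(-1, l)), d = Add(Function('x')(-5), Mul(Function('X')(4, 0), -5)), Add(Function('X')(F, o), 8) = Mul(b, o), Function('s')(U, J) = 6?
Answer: -11534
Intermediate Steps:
Function('X')(F, o) = Add(-8, Mul(-4, o))
Function('x')(N) = Add(6, N) (Function('x')(N) = Add(N, 6) = Add(6, N))
d = 41 (d = Add(Add(6, -5), Mul(Add(-8, Mul(-4, 0)), -5)) = Add(1, Mul(Add(-8, 0), -5)) = Add(1, Mul(-8, -5)) = Add(1, 40) = 41)
Function('L')(l, Q) = Add(41, Mul(-1, l))
Add(-11786, Function('L')(-211, 176)) = Add(-11786, Add(41, Mul(-1, -211))) = Add(-11786, Add(41, 211)) = Add(-11786, 252) = -11534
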